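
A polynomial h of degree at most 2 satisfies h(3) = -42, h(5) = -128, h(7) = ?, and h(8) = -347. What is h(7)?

-262

The 3 known points determine the degree-2 polynomial uniquely.
Write h(x) = ax^2 + bx + c. Substituting each data point gives a linear system:
  9a + 3b + c = -42
  25a + 5b + c = -128
  64a + 8b + c = -347
Solving the system yields a = -6, b = 5, c = -3.
So h(x) = -6x^2 + 5x - 3.
Then h(7) = -262.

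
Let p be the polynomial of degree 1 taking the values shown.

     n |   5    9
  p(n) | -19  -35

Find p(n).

p(n) = -4n + 1

Write p(n) = an + b. Substituting each data point gives a linear system:
  5a + b = -19
  9a + b = -35
Solving the system yields a = -4, b = 1.
So p(n) = -4n + 1.
Check: p(5) = -19. ✓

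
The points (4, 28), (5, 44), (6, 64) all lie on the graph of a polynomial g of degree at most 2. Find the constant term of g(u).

Write g(u) = au^2 + bu + c. Substituting each data point gives a linear system:
  16a + 4b + c = 28
  25a + 5b + c = 44
  36a + 6b + c = 64
Solving the system yields a = 2, b = -2, c = 4.
So g(u) = 2u^2 - 2u + 4.
The constant term is 4.

4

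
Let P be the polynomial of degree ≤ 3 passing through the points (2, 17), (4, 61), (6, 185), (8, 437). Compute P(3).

32

Write P(s) = as^3 + bs^2 + cs + d. Substituting each data point gives a linear system:
  8a + 4b + 2c + d = 17
  64a + 16b + 4c + d = 61
  216a + 36b + 6c + d = 185
  512a + 64b + 8c + d = 437
Solving the system yields a = 1, b = -2, c = 6, d = 5.
So P(s) = s^3 - 2s^2 + 6s + 5.
Then P(3) = 32.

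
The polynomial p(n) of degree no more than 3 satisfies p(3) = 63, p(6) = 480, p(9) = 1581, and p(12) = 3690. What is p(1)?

Using the Lagrange interpolation formula with nodes 3, 6, 9, 12:
  L_0(n) = (n - 6)(n - 9)(n - 12) / -162
  L_1(n) = (n - 3)(n - 9)(n - 12) / 54
  L_2(n) = (n - 3)(n - 6)(n - 12) / -54
  L_3(n) = (n - 3)(n - 6)(n - 9) / 162
Then p(n) = 63·L_0(n) + 480·L_1(n) + 1581·L_2(n) + 3690·L_3(n).
Expanding and collecting terms gives p(n) = 2n³ + 2n² - 5n + 6.
Evaluating at n = 1: p(1) = 5.

5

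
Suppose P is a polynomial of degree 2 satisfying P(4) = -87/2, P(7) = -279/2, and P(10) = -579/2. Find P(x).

P(x) = -3x^2 + x + 1/2

Using the Lagrange interpolation formula with nodes 4, 7, 10:
  L_0(x) = (x - 7)(x - 10) / 18
  L_1(x) = (x - 4)(x - 10) / -9
  L_2(x) = (x - 4)(x - 7) / 18
Then P(x) = -87/2·L_0(x) - 279/2·L_1(x) - 579/2·L_2(x).
Expanding and collecting terms gives P(x) = -3x^2 + x + 1/2.
Check: P(4) = -87/2. ✓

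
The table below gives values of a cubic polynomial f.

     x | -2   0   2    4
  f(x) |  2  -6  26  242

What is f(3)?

102

Write f(x) = ax^3 + bx^2 + cx + d. Substituting each data point gives a linear system:
  -8a + 4b - 2c + d = 2
  d = -6
  8a + 4b + 2c + d = 26
  64a + 16b + 4c + d = 242
Solving the system yields a = 3, b = 5, c = -6, d = -6.
So f(x) = 3x³ + 5x² - 6x - 6.
Then f(3) = 102.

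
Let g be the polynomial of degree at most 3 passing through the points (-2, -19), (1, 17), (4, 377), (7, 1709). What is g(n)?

g(n) = 4n^3 + 6n^2 + 6n + 1

Write g(n) = an^3 + bn^2 + cn + d. Substituting each data point gives a linear system:
  -8a + 4b - 2c + d = -19
  a + b + c + d = 17
  64a + 16b + 4c + d = 377
  343a + 49b + 7c + d = 1709
Solving the system yields a = 4, b = 6, c = 6, d = 1.
So g(n) = 4n³ + 6n² + 6n + 1.
Check: g(7) = 1709. ✓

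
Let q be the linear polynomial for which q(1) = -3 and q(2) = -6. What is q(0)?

0

Using the Lagrange interpolation formula with nodes 1, 2:
  L_0(n) = (n - 2) / -1
  L_1(n) = (n - 1) / 1
Then q(n) = -3·L_0(n) - 6·L_1(n).
Expanding and collecting terms gives q(n) = -3n.
Evaluating at n = 0: q(0) = 0.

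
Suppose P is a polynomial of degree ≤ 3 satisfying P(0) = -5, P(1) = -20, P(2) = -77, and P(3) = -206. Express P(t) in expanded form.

P(t) = -5t^3 - 6t^2 - 4t - 5

Using the Lagrange interpolation formula with nodes 0, 1, 2, 3:
  L_0(t) = (t - 1)(t - 2)(t - 3) / -6
  L_1(t) = t(t - 2)(t - 3) / 2
  L_2(t) = t(t - 1)(t - 3) / -2
  L_3(t) = t(t - 1)(t - 2) / 6
Then P(t) = -5·L_0(t) - 20·L_1(t) - 77·L_2(t) - 206·L_3(t).
Expanding and collecting terms gives P(t) = -5t^3 - 6t^2 - 4t - 5.
Check: P(0) = -5. ✓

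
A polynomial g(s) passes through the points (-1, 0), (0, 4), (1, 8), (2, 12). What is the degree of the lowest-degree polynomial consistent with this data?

1

Forward differences of the values at s = -1, 0, 1, 2:
  g  : 0  4  8  12
  Δ  : 4  4  4
  Δ^2: 0  0
  Δ^3: 0
The first differences are constant (4) and nonzero, while all higher differences vanish, so the minimal degree is 1.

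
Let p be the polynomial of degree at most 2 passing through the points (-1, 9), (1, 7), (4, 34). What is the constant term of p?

Write p(t) = at^2 + bt + c. Substituting each data point gives a linear system:
  a - b + c = 9
  a + b + c = 7
  16a + 4b + c = 34
Solving the system yields a = 2, b = -1, c = 6.
So p(t) = 2t² - t + 6.
The constant term is 6.

6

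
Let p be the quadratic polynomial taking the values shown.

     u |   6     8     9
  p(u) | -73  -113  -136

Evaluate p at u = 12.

Using the Lagrange interpolation formula with nodes 6, 8, 9:
  L_0(u) = (u - 8)(u - 9) / 6
  L_1(u) = (u - 6)(u - 9) / -2
  L_2(u) = (u - 6)(u - 8) / 3
Then p(u) = -73·L_0(u) - 113·L_1(u) - 136·L_2(u).
Expanding and collecting terms gives p(u) = -u² - 6u - 1.
Evaluating at u = 12: p(12) = -217.

-217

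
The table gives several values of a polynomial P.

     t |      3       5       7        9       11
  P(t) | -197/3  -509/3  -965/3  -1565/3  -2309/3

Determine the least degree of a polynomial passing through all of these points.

Forward differences of the values at t = 3, 5, 7, 9, 11:
  P  : -197/3  -509/3  -965/3  -1565/3  -2309/3
  Δ  : -104  -152  -200  -248
  Δ^2: -48  -48  -48
  Δ^3: 0  0
  Δ^4: 0
The second differences are constant (-48) and nonzero, while all higher differences vanish, so the minimal degree is 2.

2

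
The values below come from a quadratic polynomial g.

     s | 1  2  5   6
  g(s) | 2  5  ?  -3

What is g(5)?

2

The 3 known points determine the degree-2 polynomial uniquely.
Write g(s) = as^2 + bs + c. Substituting each data point gives a linear system:
  a + b + c = 2
  4a + 2b + c = 5
  36a + 6b + c = -3
Solving the system yields a = -1, b = 6, c = -3.
So g(s) = -s^2 + 6s - 3.
Then g(5) = 2.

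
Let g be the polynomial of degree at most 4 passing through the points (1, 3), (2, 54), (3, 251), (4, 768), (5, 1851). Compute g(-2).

66

Write g(t) = at^4 + bt^3 + ct^2 + dt + e. Substituting each data point gives a linear system:
  a + b + c + d + e = 3
  16a + 8b + 4c + 2d + e = 54
  81a + 27b + 9c + 3d + e = 251
  256a + 64b + 16c + 4d + e = 768
  625a + 125b + 25c + 5d + e = 1851
Solving the system yields a = 3, b = -1, c = 4, d = 1, e = -4.
So g(t) = 3t⁴ - t³ + 4t² + t - 4.
Then g(-2) = 66.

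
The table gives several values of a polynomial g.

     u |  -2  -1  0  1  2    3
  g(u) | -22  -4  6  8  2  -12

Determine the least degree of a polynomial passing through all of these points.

2

Forward differences of the values at u = -2, -1, 0, 1, 2, 3:
  g  : -22  -4  6  8  2  -12
  Δ  : 18  10  2  -6  -14
  Δ^2: -8  -8  -8  -8
  Δ^3: 0  0  0
  Δ^4: 0  0
  Δ^5: 0
The second differences are constant (-8) and nonzero, while all higher differences vanish, so the minimal degree is 2.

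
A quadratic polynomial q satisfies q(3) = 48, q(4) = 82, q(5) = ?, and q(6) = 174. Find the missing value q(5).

On equispaced nodes a degree-2 polynomial has vanishing third forward difference, so
  - q(3) + 3·q(4) - 3·q(5) + q(6) = 0.
Substituting the known values and solving for q(5):
  -3·q(5) = -372
  q(5) = 124.

124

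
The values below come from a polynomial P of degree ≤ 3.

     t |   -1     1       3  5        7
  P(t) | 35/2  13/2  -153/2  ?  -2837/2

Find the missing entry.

-943/2

The 4 known points determine the degree-3 polynomial uniquely.
Write P(t) = at^3 + bt^2 + ct + d. Substituting each data point gives a linear system:
  -a + b - c + d = 35/2
  a + b + c + d = 13/2
  27a + 9b + 3c + d = -153/2
  343a + 49b + 7c + d = -2837/2
Solving the system yields a = -5, b = 6, c = -1/2, d = 6.
So P(t) = -5t³ + 6t² - (1/2)t + 6.
Then P(5) = -943/2.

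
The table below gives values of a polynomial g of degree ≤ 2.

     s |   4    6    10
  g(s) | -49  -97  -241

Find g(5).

-71

Using the Lagrange interpolation formula with nodes 4, 6, 10:
  L_0(s) = (s - 6)(s - 10) / 12
  L_1(s) = (s - 4)(s - 10) / -8
  L_2(s) = (s - 4)(s - 6) / 24
Then g(s) = -49·L_0(s) - 97·L_1(s) - 241·L_2(s).
Expanding and collecting terms gives g(s) = -2s^2 - 4s - 1.
Evaluating at s = 5: g(5) = -71.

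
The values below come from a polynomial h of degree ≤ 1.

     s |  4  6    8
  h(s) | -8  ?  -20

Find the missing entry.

-14

On equispaced nodes a degree-1 polynomial has vanishing second forward difference, so
  h(4) - 2·h(6) + h(8) = 0.
Substituting the known values and solving for h(6):
  -2·h(6) = 28
  h(6) = -14.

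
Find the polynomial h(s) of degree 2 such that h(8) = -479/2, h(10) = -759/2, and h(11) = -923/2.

Using the Lagrange interpolation formula with nodes 8, 10, 11:
  L_0(s) = (s - 10)(s - 11) / 6
  L_1(s) = (s - 8)(s - 11) / -2
  L_2(s) = (s - 8)(s - 10) / 3
Then h(s) = -479/2·L_0(s) - 759/2·L_1(s) - 923/2·L_2(s).
Expanding and collecting terms gives h(s) = -4s² + 2s + 1/2.
Check: h(8) = -479/2. ✓

h(s) = -4s^2 + 2s + 1/2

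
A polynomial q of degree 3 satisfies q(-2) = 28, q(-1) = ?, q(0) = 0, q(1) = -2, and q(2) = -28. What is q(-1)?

2

The 4 known points determine the degree-3 polynomial uniquely.
Write q(x) = ax^3 + bx^2 + cx + d. Substituting each data point gives a linear system:
  -8a + 4b - 2c + d = 28
  d = 0
  a + b + c + d = -2
  8a + 4b + 2c + d = -28
Solving the system yields a = -4, b = 0, c = 2, d = 0.
So q(x) = -4x^3 + 2x.
Then q(-1) = 2.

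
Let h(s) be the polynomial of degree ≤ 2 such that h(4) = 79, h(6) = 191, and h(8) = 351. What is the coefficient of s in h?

Write h(s) = as^2 + bs + c. Substituting each data point gives a linear system:
  16a + 4b + c = 79
  36a + 6b + c = 191
  64a + 8b + c = 351
Solving the system yields a = 6, b = -4, c = -1.
So h(s) = 6s^2 - 4s - 1.
The coefficient of s is -4.

-4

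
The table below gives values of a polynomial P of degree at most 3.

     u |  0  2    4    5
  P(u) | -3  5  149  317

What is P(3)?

51

Write P(u) = au^3 + bu^2 + cu + d. Substituting each data point gives a linear system:
  d = -3
  8a + 4b + 2c + d = 5
  64a + 16b + 4c + d = 149
  125a + 25b + 5c + d = 317
Solving the system yields a = 3, b = -1, c = -6, d = -3.
So P(u) = 3u³ - u² - 6u - 3.
Then P(3) = 51.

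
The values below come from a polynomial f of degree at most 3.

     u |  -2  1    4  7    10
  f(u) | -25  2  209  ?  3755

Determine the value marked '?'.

The 4 known points determine the degree-3 polynomial uniquely.
Write f(u) = au^3 + bu^2 + cu + d. Substituting each data point gives a linear system:
  -8a + 4b - 2c + d = -25
  a + b + c + d = 2
  64a + 16b + 4c + d = 209
  1000a + 100b + 10c + d = 3755
Solving the system yields a = 4, b = -2, c = -5, d = 5.
So f(u) = 4u^3 - 2u^2 - 5u + 5.
Then f(7) = 1244.

1244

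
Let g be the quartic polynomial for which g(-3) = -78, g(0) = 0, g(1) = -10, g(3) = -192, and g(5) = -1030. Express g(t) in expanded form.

Write g(t) = at^4 + bt^3 + ct^2 + dt + e. Substituting each data point gives a linear system:
  81a - 27b + 9c - 3d + e = -78
  e = 0
  a + b + c + d + e = -10
  81a + 27b + 9c + 3d + e = -192
  625a + 125b + 25c + 5d + e = -1030
Solving the system yields a = -1, b = -2, c = -6, d = -1, e = 0.
So g(t) = -t^4 - 2t^3 - 6t^2 - t.
Check: g(1) = -10. ✓

g(t) = -t^4 - 2t^3 - 6t^2 - t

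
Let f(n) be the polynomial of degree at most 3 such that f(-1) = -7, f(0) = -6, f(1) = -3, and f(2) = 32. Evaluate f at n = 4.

318

Write f(n) = an^3 + bn^2 + cn + d. Substituting each data point gives a linear system:
  -a + b - c + d = -7
  d = -6
  a + b + c + d = -3
  8a + 4b + 2c + d = 32
Solving the system yields a = 5, b = 1, c = -3, d = -6.
So f(n) = 5n³ + n² - 3n - 6.
Then f(4) = 318.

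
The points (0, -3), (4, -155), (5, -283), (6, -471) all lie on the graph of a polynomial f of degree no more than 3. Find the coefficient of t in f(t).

-6

Write f(t) = at^3 + bt^2 + ct + d. Substituting each data point gives a linear system:
  d = -3
  64a + 16b + 4c + d = -155
  125a + 25b + 5c + d = -283
  216a + 36b + 6c + d = -471
Solving the system yields a = -2, b = 0, c = -6, d = -3.
So f(t) = -2t^3 - 6t - 3.
The coefficient of t is -6.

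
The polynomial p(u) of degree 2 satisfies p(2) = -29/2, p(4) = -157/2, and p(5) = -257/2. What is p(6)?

-381/2

Using the Lagrange interpolation formula with nodes 2, 4, 5:
  L_0(u) = (u - 4)(u - 5) / 6
  L_1(u) = (u - 2)(u - 5) / -2
  L_2(u) = (u - 2)(u - 4) / 3
Then p(u) = -29/2·L_0(u) - 157/2·L_1(u) - 257/2·L_2(u).
Expanding and collecting terms gives p(u) = -6u² + 4u + 3/2.
Evaluating at u = 6: p(6) = -381/2.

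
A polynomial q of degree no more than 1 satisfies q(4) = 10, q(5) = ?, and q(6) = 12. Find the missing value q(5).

On equispaced nodes a degree-1 polynomial has vanishing second forward difference, so
  q(4) - 2·q(5) + q(6) = 0.
Substituting the known values and solving for q(5):
  -2·q(5) = -22
  q(5) = 11.

11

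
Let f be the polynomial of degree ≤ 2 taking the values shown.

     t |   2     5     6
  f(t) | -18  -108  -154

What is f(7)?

Using the Lagrange interpolation formula with nodes 2, 5, 6:
  L_0(t) = (t - 5)(t - 6) / 12
  L_1(t) = (t - 2)(t - 6) / -3
  L_2(t) = (t - 2)(t - 5) / 4
Then f(t) = -18·L_0(t) - 108·L_1(t) - 154·L_2(t).
Expanding and collecting terms gives f(t) = -4t² - 2t + 2.
Evaluating at t = 7: f(7) = -208.

-208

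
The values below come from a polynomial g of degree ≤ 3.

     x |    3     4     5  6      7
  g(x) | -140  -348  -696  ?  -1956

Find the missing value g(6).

-1220

The 4 known points determine the degree-3 polynomial uniquely.
Write g(x) = ax^3 + bx^2 + cx + d. Substituting each data point gives a linear system:
  27a + 9b + 3c + d = -140
  64a + 16b + 4c + d = -348
  125a + 25b + 5c + d = -696
  343a + 49b + 7c + d = -1956
Solving the system yields a = -6, b = 2, c = 0, d = 4.
So g(x) = -6x³ + 2x² + 4.
Then g(6) = -1220.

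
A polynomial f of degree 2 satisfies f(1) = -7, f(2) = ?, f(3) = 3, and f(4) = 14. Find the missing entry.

The 3 known points determine the degree-2 polynomial uniquely.
Write f(u) = au^2 + bu + c. Substituting each data point gives a linear system:
  a + b + c = -7
  9a + 3b + c = 3
  16a + 4b + c = 14
Solving the system yields a = 2, b = -3, c = -6.
So f(u) = 2u^2 - 3u - 6.
Then f(2) = -4.

-4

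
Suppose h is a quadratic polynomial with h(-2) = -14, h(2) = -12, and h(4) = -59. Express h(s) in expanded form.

Using the Lagrange interpolation formula with nodes -2, 2, 4:
  L_0(s) = (s - 2)(s - 4) / 24
  L_1(s) = (s + 2)(s - 4) / -8
  L_2(s) = (s + 2)(s - 2) / 12
Then h(s) = -14·L_0(s) - 12·L_1(s) - 59·L_2(s).
Expanding and collecting terms gives h(s) = -4s^2 + (1/2)s + 3.
Check: h(-2) = -14. ✓

h(s) = -4s^2 + (1/2)s + 3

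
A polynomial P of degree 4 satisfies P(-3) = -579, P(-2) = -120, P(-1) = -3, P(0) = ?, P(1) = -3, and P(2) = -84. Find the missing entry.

The 5 known points determine the degree-4 polynomial uniquely.
Write P(s) = as^4 + bs^3 + cs^2 + ds + e. Substituting each data point gives a linear system:
  81a - 27b + 9c - 3d + e = -579
  16a - 8b + 4c - 2d + e = -120
  a - b + c - d + e = -3
  a + b + c + d + e = -3
  16a + 8b + 4c + 2d + e = -84
Solving the system yields a = -6, b = 3, c = -3, d = -3, e = 6.
So P(s) = -6s⁴ + 3s³ - 3s² - 3s + 6.
Then P(0) = 6.

6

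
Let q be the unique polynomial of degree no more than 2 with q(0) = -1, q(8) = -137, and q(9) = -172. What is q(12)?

Write q(u) = au^2 + bu + c. Substituting each data point gives a linear system:
  c = -1
  64a + 8b + c = -137
  81a + 9b + c = -172
Solving the system yields a = -2, b = -1, c = -1.
So q(u) = -2u^2 - u - 1.
Then q(12) = -301.

-301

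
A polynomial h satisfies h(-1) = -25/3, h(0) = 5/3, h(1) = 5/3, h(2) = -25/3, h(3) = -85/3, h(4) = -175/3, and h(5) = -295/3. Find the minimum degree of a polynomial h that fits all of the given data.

Forward differences of the values at x = -1, 0, 1, 2, 3, 4, 5:
  h  : -25/3  5/3  5/3  -25/3  -85/3  -175/3  -295/3
  Δ  : 10  0  -10  -20  -30  -40
  Δ^2: -10  -10  -10  -10  -10
  Δ^3: 0  0  0  0
  Δ^4: 0  0  0
  Δ^5: 0  0
  Δ^6: 0
The second differences are constant (-10) and nonzero, while all higher differences vanish, so the minimal degree is 2.

2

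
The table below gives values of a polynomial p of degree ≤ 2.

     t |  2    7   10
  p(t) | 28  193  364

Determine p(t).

p(t) = 3t^2 + 6t + 4

Write p(t) = at^2 + bt + c. Substituting each data point gives a linear system:
  4a + 2b + c = 28
  49a + 7b + c = 193
  100a + 10b + c = 364
Solving the system yields a = 3, b = 6, c = 4.
So p(t) = 3t² + 6t + 4.
Check: p(10) = 364. ✓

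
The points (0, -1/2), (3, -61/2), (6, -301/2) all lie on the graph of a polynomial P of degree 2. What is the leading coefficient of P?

Write P(x) = ax^2 + bx + c. Substituting each data point gives a linear system:
  c = -1/2
  9a + 3b + c = -61/2
  36a + 6b + c = -301/2
Solving the system yields a = -5, b = 5, c = -1/2.
So P(x) = -5x^2 + 5x - 1/2.
The leading coefficient is -5.

-5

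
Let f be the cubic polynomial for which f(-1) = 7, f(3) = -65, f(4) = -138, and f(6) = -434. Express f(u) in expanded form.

Using the Lagrange interpolation formula with nodes -1, 3, 4, 6:
  L_0(u) = (u - 3)(u - 4)(u - 6) / -140
  L_1(u) = (u + 1)(u - 4)(u - 6) / 12
  L_2(u) = (u + 1)(u - 3)(u - 6) / -10
  L_3(u) = (u + 1)(u - 3)(u - 4) / 42
Then f(u) = 7·L_0(u) - 65·L_1(u) - 138·L_2(u) - 434·L_3(u).
Expanding and collecting terms gives f(u) = -2u^3 + u^2 - 6u - 2.
Check: f(-1) = 7. ✓

f(u) = -2u^3 + u^2 - 6u - 2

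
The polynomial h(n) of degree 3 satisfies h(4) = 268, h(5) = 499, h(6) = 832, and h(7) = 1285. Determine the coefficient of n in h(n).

-6

Write h(n) = an^3 + bn^2 + cn + d. Substituting each data point gives a linear system:
  64a + 16b + 4c + d = 268
  125a + 25b + 5c + d = 499
  216a + 36b + 6c + d = 832
  343a + 49b + 7c + d = 1285
Solving the system yields a = 3, b = 6, c = -6, d = 4.
So h(n) = 3n³ + 6n² - 6n + 4.
The coefficient of n is -6.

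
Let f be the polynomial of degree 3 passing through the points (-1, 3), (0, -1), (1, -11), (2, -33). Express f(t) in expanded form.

f(t) = -t^3 - 3t^2 - 6t - 1

Using the Lagrange interpolation formula with nodes -1, 0, 1, 2:
  L_0(t) = t(t - 1)(t - 2) / -6
  L_1(t) = (t + 1)(t - 1)(t - 2) / 2
  L_2(t) = (t + 1)t(t - 2) / -2
  L_3(t) = (t + 1)t(t - 1) / 6
Then f(t) = 3·L_0(t) - 1·L_1(t) - 11·L_2(t) - 33·L_3(t).
Expanding and collecting terms gives f(t) = -t³ - 3t² - 6t - 1.
Check: f(0) = -1. ✓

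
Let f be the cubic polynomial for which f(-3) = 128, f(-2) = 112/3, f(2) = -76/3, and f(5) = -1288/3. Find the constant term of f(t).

Write f(t) = at^3 + bt^2 + ct + d. Substituting each data point gives a linear system:
  -27a + 9b - 3c + d = 128
  -8a + 4b - 2c + d = 112/3
  8a + 4b + 2c + d = -76/3
  125a + 25b + 5c + d = -1288/3
Solving the system yields a = -4, b = 3, c = 1/3, d = -6.
So f(t) = -4t^3 + 3t^2 + (1/3)t - 6.
The constant term is -6.

-6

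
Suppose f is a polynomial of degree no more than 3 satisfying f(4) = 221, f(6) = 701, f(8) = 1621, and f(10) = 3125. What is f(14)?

Forward differences of the values at n = 4, 6, 8, 10:
  f  : 221  701  1621  3125
  Δ  : 480  920  1504
  Δ^2: 440  584
  Δ^3: 144
The third differences are constant, confirming degree 3.
Interpolating (Newton forward form) and evaluating at n = 14 gives f(14) = 8461.

8461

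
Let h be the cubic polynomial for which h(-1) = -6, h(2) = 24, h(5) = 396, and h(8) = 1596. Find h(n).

h(n) = 3n^3 + n^2 - 4

Using the Lagrange interpolation formula with nodes -1, 2, 5, 8:
  L_0(n) = (n - 2)(n - 5)(n - 8) / -162
  L_1(n) = (n + 1)(n - 5)(n - 8) / 54
  L_2(n) = (n + 1)(n - 2)(n - 8) / -54
  L_3(n) = (n + 1)(n - 2)(n - 5) / 162
Then h(n) = -6·L_0(n) + 24·L_1(n) + 396·L_2(n) + 1596·L_3(n).
Expanding and collecting terms gives h(n) = 3n^3 + n^2 - 4.
Check: h(8) = 1596. ✓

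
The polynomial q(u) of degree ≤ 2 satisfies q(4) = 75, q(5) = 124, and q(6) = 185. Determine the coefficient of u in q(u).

-5

Write q(u) = au^2 + bu + c. Substituting each data point gives a linear system:
  16a + 4b + c = 75
  25a + 5b + c = 124
  36a + 6b + c = 185
Solving the system yields a = 6, b = -5, c = -1.
So q(u) = 6u^2 - 5u - 1.
The coefficient of u is -5.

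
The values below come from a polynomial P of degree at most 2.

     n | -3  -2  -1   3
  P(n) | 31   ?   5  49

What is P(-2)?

The 3 known points determine the degree-2 polynomial uniquely.
Write P(n) = an^2 + bn + c. Substituting each data point gives a linear system:
  9a - 3b + c = 31
  a - b + c = 5
  9a + 3b + c = 49
Solving the system yields a = 4, b = 3, c = 4.
So P(n) = 4n^2 + 3n + 4.
Then P(-2) = 14.

14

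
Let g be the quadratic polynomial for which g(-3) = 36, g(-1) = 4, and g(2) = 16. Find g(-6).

Write g(u) = au^2 + bu + c. Substituting each data point gives a linear system:
  9a - 3b + c = 36
  a - b + c = 4
  4a + 2b + c = 16
Solving the system yields a = 4, b = 0, c = 0.
So g(u) = 4u^2.
Then g(-6) = 144.

144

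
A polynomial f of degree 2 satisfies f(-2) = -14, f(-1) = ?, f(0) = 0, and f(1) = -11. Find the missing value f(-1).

-1

On equispaced nodes a degree-2 polynomial has vanishing third forward difference, so
  - f(-2) + 3·f(-1) - 3·f(0) + f(1) = 0.
Substituting the known values and solving for f(-1):
  3·f(-1) = -3
  f(-1) = -1.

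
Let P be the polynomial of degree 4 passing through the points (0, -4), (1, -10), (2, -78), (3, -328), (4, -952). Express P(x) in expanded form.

Write P(x) = ax^4 + bx^3 + cx^2 + dx + e. Substituting each data point gives a linear system:
  e = -4
  a + b + c + d + e = -10
  16a + 8b + 4c + 2d + e = -78
  81a + 27b + 9c + 3d + e = -328
  256a + 64b + 16c + 4d + e = -952
Solving the system yields a = -3, b = -2, c = -4, d = 3, e = -4.
So P(x) = -3x⁴ - 2x³ - 4x² + 3x - 4.
Check: P(3) = -328. ✓

P(x) = -3x^4 - 2x^3 - 4x^2 + 3x - 4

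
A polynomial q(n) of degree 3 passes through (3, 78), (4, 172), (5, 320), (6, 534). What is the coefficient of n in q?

-1

Write q(n) = an^3 + bn^2 + cn + d. Substituting each data point gives a linear system:
  27a + 9b + 3c + d = 78
  64a + 16b + 4c + d = 172
  125a + 25b + 5c + d = 320
  216a + 36b + 6c + d = 534
Solving the system yields a = 2, b = 3, c = -1, d = 0.
So q(n) = 2n^3 + 3n^2 - n.
The coefficient of n is -1.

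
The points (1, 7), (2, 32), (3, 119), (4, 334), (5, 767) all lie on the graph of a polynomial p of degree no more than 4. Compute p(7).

Write p(s) = as^4 + bs^3 + cs^2 + ds + e. Substituting each data point gives a linear system:
  a + b + c + d + e = 7
  16a + 8b + 4c + 2d + e = 32
  81a + 27b + 9c + 3d + e = 119
  256a + 64b + 16c + 4d + e = 334
  625a + 125b + 25c + 5d + e = 767
Solving the system yields a = 1, b = 1, c = 0, d = 3, e = 2.
So p(s) = s⁴ + s³ + 3s + 2.
Then p(7) = 2767.

2767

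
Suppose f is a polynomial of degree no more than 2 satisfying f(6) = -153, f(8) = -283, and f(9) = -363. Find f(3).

Using the Lagrange interpolation formula with nodes 6, 8, 9:
  L_0(x) = (x - 8)(x - 9) / 6
  L_1(x) = (x - 6)(x - 9) / -2
  L_2(x) = (x - 6)(x - 8) / 3
Then f(x) = -153·L_0(x) - 283·L_1(x) - 363·L_2(x).
Expanding and collecting terms gives f(x) = -5x² + 5x - 3.
Evaluating at x = 3: f(3) = -33.

-33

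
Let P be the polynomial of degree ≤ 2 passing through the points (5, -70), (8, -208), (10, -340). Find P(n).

Using the Lagrange interpolation formula with nodes 5, 8, 10:
  L_0(n) = (n - 8)(n - 10) / 15
  L_1(n) = (n - 5)(n - 10) / -6
  L_2(n) = (n - 5)(n - 8) / 10
Then P(n) = -70·L_0(n) - 208·L_1(n) - 340·L_2(n).
Expanding and collecting terms gives P(n) = -4n² + 6n.
Check: P(8) = -208. ✓

P(n) = -4n^2 + 6n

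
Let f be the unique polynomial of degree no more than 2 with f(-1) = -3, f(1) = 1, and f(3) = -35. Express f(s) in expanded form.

Write f(s) = as^2 + bs + c. Substituting each data point gives a linear system:
  a - b + c = -3
  a + b + c = 1
  9a + 3b + c = -35
Solving the system yields a = -5, b = 2, c = 4.
So f(s) = -5s² + 2s + 4.
Check: f(1) = 1. ✓

f(s) = -5s^2 + 2s + 4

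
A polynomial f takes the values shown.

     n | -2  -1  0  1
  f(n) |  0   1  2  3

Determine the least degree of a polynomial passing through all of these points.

1

Forward differences of the values at n = -2, -1, 0, 1:
  f  : 0  1  2  3
  Δ  : 1  1  1
  Δ^2: 0  0
  Δ^3: 0
The first differences are constant (1) and nonzero, while all higher differences vanish, so the minimal degree is 1.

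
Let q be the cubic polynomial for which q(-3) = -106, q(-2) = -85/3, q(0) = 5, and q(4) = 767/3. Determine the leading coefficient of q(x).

Write q(x) = ax^3 + bx^2 + cx + d. Substituting each data point gives a linear system:
  -27a + 9b - 3c + d = -106
  -8a + 4b - 2c + d = -85/3
  d = 5
  64a + 16b + 4c + d = 767/3
Solving the system yields a = 4, b = -1/3, c = 0, d = 5.
So q(x) = 4x^3 - (1/3)x^2 + 5.
The leading coefficient is 4.

4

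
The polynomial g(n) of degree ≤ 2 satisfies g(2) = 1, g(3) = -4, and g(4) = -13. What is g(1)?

2

Using the Lagrange interpolation formula with nodes 2, 3, 4:
  L_0(n) = (n - 3)(n - 4) / 2
  L_1(n) = (n - 2)(n - 4) / -1
  L_2(n) = (n - 2)(n - 3) / 2
Then g(n) = 1·L_0(n) - 4·L_1(n) - 13·L_2(n).
Expanding and collecting terms gives g(n) = -2n² + 5n - 1.
Evaluating at n = 1: g(1) = 2.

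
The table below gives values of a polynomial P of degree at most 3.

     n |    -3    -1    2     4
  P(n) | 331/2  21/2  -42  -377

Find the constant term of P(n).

Write P(n) = an^3 + bn^2 + cn + d. Substituting each data point gives a linear system:
  -27a + 9b - 3c + d = 331/2
  -a + b - c + d = 21/2
  8a + 4b + 2c + d = -42
  64a + 16b + 4c + d = -377
Solving the system yields a = -6, b = 0, c = 1/2, d = 5.
So P(n) = -6n^3 + (1/2)n + 5.
The constant term is 5.

5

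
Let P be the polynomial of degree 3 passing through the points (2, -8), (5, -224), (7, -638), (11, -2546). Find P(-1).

Using the Lagrange interpolation formula with nodes 2, 5, 7, 11:
  L_0(n) = (n - 5)(n - 7)(n - 11) / -135
  L_1(n) = (n - 2)(n - 7)(n - 11) / 36
  L_2(n) = (n - 2)(n - 5)(n - 11) / -40
  L_3(n) = (n - 2)(n - 5)(n - 7) / 216
Then P(n) = -8·L_0(n) - 224·L_1(n) - 638·L_2(n) - 2546·L_3(n).
Expanding and collecting terms gives P(n) = -2n³ + n² - n + 6.
Evaluating at n = -1: P(-1) = 10.

10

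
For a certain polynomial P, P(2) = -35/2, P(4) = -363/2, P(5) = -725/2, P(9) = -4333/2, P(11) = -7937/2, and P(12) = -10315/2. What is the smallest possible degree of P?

Divided differences on the nodes 2, 4, 5, 9, 11, 12:
  order 0: -35/2  -363/2  -725/2  -4333/2  -7937/2  -10315/2
  order 1: -82  -181  -451  -901  -1189
  order 2: -33  -54  -75  -96
  order 3: -3  -3  -3
  order 4: 0  0
  order 5: 0
The order-3 divided differences are all -3 (nonzero) and every higher order vanishes, so the data lies on a polynomial of degree exactly 3.

3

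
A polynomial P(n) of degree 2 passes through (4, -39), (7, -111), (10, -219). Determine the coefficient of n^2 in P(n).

-2

Write P(n) = an^2 + bn + c. Substituting each data point gives a linear system:
  16a + 4b + c = -39
  49a + 7b + c = -111
  100a + 10b + c = -219
Solving the system yields a = -2, b = -2, c = 1.
So P(n) = -2n² - 2n + 1.
The leading coefficient is -2.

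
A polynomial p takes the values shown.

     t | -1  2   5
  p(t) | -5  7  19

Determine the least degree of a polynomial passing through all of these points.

Divided differences on the nodes -1, 2, 5:
  order 0: -5  7  19
  order 1: 4  4
  order 2: 0
The order-1 divided differences are all 4 (nonzero) and every higher order vanishes, so the data lies on a polynomial of degree exactly 1.

1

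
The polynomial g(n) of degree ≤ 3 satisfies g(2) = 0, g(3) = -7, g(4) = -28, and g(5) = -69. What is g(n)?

g(n) = -n^3 + 2n^2 + 2n - 4

Write g(n) = an^3 + bn^2 + cn + d. Substituting each data point gives a linear system:
  8a + 4b + 2c + d = 0
  27a + 9b + 3c + d = -7
  64a + 16b + 4c + d = -28
  125a + 25b + 5c + d = -69
Solving the system yields a = -1, b = 2, c = 2, d = -4.
So g(n) = -n^3 + 2n^2 + 2n - 4.
Check: g(2) = 0. ✓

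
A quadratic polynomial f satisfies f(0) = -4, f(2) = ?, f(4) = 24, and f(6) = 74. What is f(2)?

-2

The 3 known points determine the degree-2 polynomial uniquely.
Write f(t) = at^2 + bt + c. Substituting each data point gives a linear system:
  c = -4
  16a + 4b + c = 24
  36a + 6b + c = 74
Solving the system yields a = 3, b = -5, c = -4.
So f(t) = 3t² - 5t - 4.
Then f(2) = -2.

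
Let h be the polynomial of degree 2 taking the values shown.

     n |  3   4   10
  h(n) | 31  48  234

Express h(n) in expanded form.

Write h(n) = an^2 + bn + c. Substituting each data point gives a linear system:
  9a + 3b + c = 31
  16a + 4b + c = 48
  100a + 10b + c = 234
Solving the system yields a = 2, b = 3, c = 4.
So h(n) = 2n^2 + 3n + 4.
Check: h(3) = 31. ✓

h(n) = 2n^2 + 3n + 4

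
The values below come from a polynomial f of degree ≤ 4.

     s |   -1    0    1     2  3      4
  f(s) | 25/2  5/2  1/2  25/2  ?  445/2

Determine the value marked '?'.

On equispaced nodes a degree-4 polynomial has vanishing fifth forward difference, so
  - f(-1) + 5·f(0) - 10·f(1) + 10·f(2) - 5·f(3) + f(4) = 0.
Substituting the known values and solving for f(3):
  -5·f(3) = -685/2
  f(3) = 137/2.

137/2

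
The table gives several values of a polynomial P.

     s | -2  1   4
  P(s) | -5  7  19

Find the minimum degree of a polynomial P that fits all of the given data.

1

Forward differences of the values at s = -2, 1, 4:
  P  : -5  7  19
  Δ  : 12  12
  Δ^2: 0
The first differences are constant (12) and nonzero, while all higher differences vanish, so the minimal degree is 1.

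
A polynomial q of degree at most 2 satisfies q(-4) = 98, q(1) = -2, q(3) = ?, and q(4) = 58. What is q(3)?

28

The 3 known points determine the degree-2 polynomial uniquely.
Write q(t) = at^2 + bt + c. Substituting each data point gives a linear system:
  16a - 4b + c = 98
  a + b + c = -2
  16a + 4b + c = 58
Solving the system yields a = 5, b = -5, c = -2.
So q(t) = 5t² - 5t - 2.
Then q(3) = 28.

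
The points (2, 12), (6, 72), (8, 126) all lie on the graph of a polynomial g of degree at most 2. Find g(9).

159

Using the Lagrange interpolation formula with nodes 2, 6, 8:
  L_0(u) = (u - 6)(u - 8) / 24
  L_1(u) = (u - 2)(u - 8) / -8
  L_2(u) = (u - 2)(u - 6) / 12
Then g(u) = 12·L_0(u) + 72·L_1(u) + 126·L_2(u).
Expanding and collecting terms gives g(u) = 2u^2 - u + 6.
Evaluating at u = 9: g(9) = 159.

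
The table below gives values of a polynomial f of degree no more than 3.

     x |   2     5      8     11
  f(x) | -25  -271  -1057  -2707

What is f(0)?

Using the Lagrange interpolation formula with nodes 2, 5, 8, 11:
  L_0(x) = (x - 5)(x - 8)(x - 11) / -162
  L_1(x) = (x - 2)(x - 8)(x - 11) / 54
  L_2(x) = (x - 2)(x - 5)(x - 11) / -54
  L_3(x) = (x - 2)(x - 5)(x - 8) / 162
Then f(x) = -25·L_0(x) - 271·L_1(x) - 1057·L_2(x) - 2707·L_3(x).
Expanding and collecting terms gives f(x) = -2x³ - 4x - 1.
Evaluating at x = 0: f(0) = -1.

-1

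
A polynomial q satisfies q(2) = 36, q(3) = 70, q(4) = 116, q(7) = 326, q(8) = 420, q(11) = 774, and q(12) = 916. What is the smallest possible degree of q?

Divided differences on the nodes 2, 3, 4, 7, 8, 11, 12:
  order 0: 36  70  116  326  420  774  916
  order 1: 34  46  70  94  118  142
  order 2: 6  6  6  6  6
  order 3: 0  0  0  0
  order 4: 0  0  0
  order 5: 0  0
  order 6: 0
The order-2 divided differences are all 6 (nonzero) and every higher order vanishes, so the data lies on a polynomial of degree exactly 2.

2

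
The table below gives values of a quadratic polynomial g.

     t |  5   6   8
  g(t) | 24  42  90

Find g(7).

Write g(t) = at^2 + bt + c. Substituting each data point gives a linear system:
  25a + 5b + c = 24
  36a + 6b + c = 42
  64a + 8b + c = 90
Solving the system yields a = 2, b = -4, c = -6.
So g(t) = 2t^2 - 4t - 6.
Then g(7) = 64.

64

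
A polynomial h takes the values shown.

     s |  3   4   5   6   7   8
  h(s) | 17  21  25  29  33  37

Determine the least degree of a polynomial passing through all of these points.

1

Forward differences of the values at s = 3, 4, 5, 6, 7, 8:
  h  : 17  21  25  29  33  37
  Δ  : 4  4  4  4  4
  Δ^2: 0  0  0  0
  Δ^3: 0  0  0
  Δ^4: 0  0
  Δ^5: 0
The first differences are constant (4) and nonzero, while all higher differences vanish, so the minimal degree is 1.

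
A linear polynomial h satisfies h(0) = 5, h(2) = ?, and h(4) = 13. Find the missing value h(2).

On equispaced nodes a degree-1 polynomial has vanishing second forward difference, so
  h(0) - 2·h(2) + h(4) = 0.
Substituting the known values and solving for h(2):
  -2·h(2) = -18
  h(2) = 9.

9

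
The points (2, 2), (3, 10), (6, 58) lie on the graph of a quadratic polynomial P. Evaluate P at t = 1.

Write P(t) = at^2 + bt + c. Substituting each data point gives a linear system:
  4a + 2b + c = 2
  9a + 3b + c = 10
  36a + 6b + c = 58
Solving the system yields a = 2, b = -2, c = -2.
So P(t) = 2t^2 - 2t - 2.
Then P(1) = -2.

-2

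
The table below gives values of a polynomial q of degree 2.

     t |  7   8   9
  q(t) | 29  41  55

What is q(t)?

Using the Lagrange interpolation formula with nodes 7, 8, 9:
  L_0(t) = (t - 8)(t - 9) / 2
  L_1(t) = (t - 7)(t - 9) / -1
  L_2(t) = (t - 7)(t - 8) / 2
Then q(t) = 29·L_0(t) + 41·L_1(t) + 55·L_2(t).
Expanding and collecting terms gives q(t) = t^2 - 3t + 1.
Check: q(7) = 29. ✓

q(t) = t^2 - 3t + 1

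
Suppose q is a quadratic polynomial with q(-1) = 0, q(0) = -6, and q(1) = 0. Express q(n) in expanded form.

Write q(n) = an^2 + bn + c. Substituting each data point gives a linear system:
  a - b + c = 0
  c = -6
  a + b + c = 0
Solving the system yields a = 6, b = 0, c = -6.
So q(n) = 6n^2 - 6.
Check: q(0) = -6. ✓

q(n) = 6n^2 - 6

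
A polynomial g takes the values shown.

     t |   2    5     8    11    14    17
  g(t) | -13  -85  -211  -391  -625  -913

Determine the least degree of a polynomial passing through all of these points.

2

Forward differences of the values at t = 2, 5, 8, 11, 14, 17:
  g  : -13  -85  -211  -391  -625  -913
  Δ  : -72  -126  -180  -234  -288
  Δ^2: -54  -54  -54  -54
  Δ^3: 0  0  0
  Δ^4: 0  0
  Δ^5: 0
The second differences are constant (-54) and nonzero, while all higher differences vanish, so the minimal degree is 2.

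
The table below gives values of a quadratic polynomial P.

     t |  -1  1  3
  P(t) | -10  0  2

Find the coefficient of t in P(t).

5

Write P(t) = at^2 + bt + c. Substituting each data point gives a linear system:
  a - b + c = -10
  a + b + c = 0
  9a + 3b + c = 2
Solving the system yields a = -1, b = 5, c = -4.
So P(t) = -t^2 + 5t - 4.
The coefficient of t is 5.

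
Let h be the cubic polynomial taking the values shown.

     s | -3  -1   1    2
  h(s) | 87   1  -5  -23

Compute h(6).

Write h(s) = as^3 + bs^2 + cs + d. Substituting each data point gives a linear system:
  -27a + 9b - 3c + d = 87
  -a + b - c + d = 1
  a + b + c + d = -5
  8a + 4b + 2c + d = -23
Solving the system yields a = -3, b = 1, c = 0, d = -3.
So h(s) = -3s^3 + s^2 - 3.
Then h(6) = -615.

-615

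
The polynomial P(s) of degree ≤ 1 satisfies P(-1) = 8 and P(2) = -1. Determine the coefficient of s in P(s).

-3

Write P(s) = as + b. Substituting each data point gives a linear system:
  -a + b = 8
  2a + b = -1
Solving the system yields a = -3, b = 5.
So P(s) = -3s + 5.
The leading coefficient is -3.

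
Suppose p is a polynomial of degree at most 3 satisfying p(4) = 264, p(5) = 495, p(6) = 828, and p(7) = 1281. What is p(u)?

p(u) = 3u^3 + 6u^2 - 6u

Using the Lagrange interpolation formula with nodes 4, 5, 6, 7:
  L_0(u) = (u - 5)(u - 6)(u - 7) / -6
  L_1(u) = (u - 4)(u - 6)(u - 7) / 2
  L_2(u) = (u - 4)(u - 5)(u - 7) / -2
  L_3(u) = (u - 4)(u - 5)(u - 6) / 6
Then p(u) = 264·L_0(u) + 495·L_1(u) + 828·L_2(u) + 1281·L_3(u).
Expanding and collecting terms gives p(u) = 3u³ + 6u² - 6u.
Check: p(5) = 495. ✓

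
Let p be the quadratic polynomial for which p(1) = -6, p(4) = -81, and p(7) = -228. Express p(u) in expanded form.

Write p(u) = au^2 + bu + c. Substituting each data point gives a linear system:
  a + b + c = -6
  16a + 4b + c = -81
  49a + 7b + c = -228
Solving the system yields a = -4, b = -5, c = 3.
So p(u) = -4u² - 5u + 3.
Check: p(1) = -6. ✓

p(u) = -4u^2 - 5u + 3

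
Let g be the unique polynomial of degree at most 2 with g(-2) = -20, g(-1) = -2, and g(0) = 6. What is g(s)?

g(s) = -5s^2 + 3s + 6

Write g(s) = as^2 + bs + c. Substituting each data point gives a linear system:
  4a - 2b + c = -20
  a - b + c = -2
  c = 6
Solving the system yields a = -5, b = 3, c = 6.
So g(s) = -5s² + 3s + 6.
Check: g(0) = 6. ✓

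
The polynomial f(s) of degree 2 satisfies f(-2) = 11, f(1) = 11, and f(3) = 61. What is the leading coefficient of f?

Write f(s) = as^2 + bs + c. Substituting each data point gives a linear system:
  4a - 2b + c = 11
  a + b + c = 11
  9a + 3b + c = 61
Solving the system yields a = 5, b = 5, c = 1.
So f(s) = 5s^2 + 5s + 1.
The leading coefficient is 5.

5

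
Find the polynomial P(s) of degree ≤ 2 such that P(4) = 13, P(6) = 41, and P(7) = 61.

Using the Lagrange interpolation formula with nodes 4, 6, 7:
  L_0(s) = (s - 6)(s - 7) / 6
  L_1(s) = (s - 4)(s - 7) / -2
  L_2(s) = (s - 4)(s - 6) / 3
Then P(s) = 13·L_0(s) + 41·L_1(s) + 61·L_2(s).
Expanding and collecting terms gives P(s) = 2s^2 - 6s + 5.
Check: P(4) = 13. ✓

P(s) = 2s^2 - 6s + 5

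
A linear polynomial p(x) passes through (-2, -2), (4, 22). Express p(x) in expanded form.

Using the Lagrange interpolation formula with nodes -2, 4:
  L_0(x) = (x - 4) / -6
  L_1(x) = (x + 2) / 6
Then p(x) = -2·L_0(x) + 22·L_1(x).
Expanding and collecting terms gives p(x) = 4x + 6.
Check: p(4) = 22. ✓

p(x) = 4x + 6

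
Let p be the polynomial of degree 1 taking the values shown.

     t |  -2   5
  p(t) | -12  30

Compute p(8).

48

Using the Lagrange interpolation formula with nodes -2, 5:
  L_0(t) = (t - 5) / -7
  L_1(t) = (t + 2) / 7
Then p(t) = -12·L_0(t) + 30·L_1(t).
Expanding and collecting terms gives p(t) = 6t.
Evaluating at t = 8: p(8) = 48.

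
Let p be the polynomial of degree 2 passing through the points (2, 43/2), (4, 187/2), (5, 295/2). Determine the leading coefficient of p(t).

Write p(t) = at^2 + bt + c. Substituting each data point gives a linear system:
  4a + 2b + c = 43/2
  16a + 4b + c = 187/2
  25a + 5b + c = 295/2
Solving the system yields a = 6, b = 0, c = -5/2.
So p(t) = 6t² - 5/2.
The leading coefficient is 6.

6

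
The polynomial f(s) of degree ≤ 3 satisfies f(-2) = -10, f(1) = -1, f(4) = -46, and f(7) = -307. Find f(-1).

Write f(s) = as^3 + bs^2 + cs + d. Substituting each data point gives a linear system:
  -8a + 4b - 2c + d = -10
  a + b + c + d = -1
  64a + 16b + 4c + d = -46
  343a + 49b + 7c + d = -307
Solving the system yields a = -1, b = 0, c = 6, d = -6.
So f(s) = -s³ + 6s - 6.
Then f(-1) = -11.

-11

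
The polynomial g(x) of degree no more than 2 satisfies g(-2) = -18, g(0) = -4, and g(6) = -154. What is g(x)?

g(x) = -4x^2 - x - 4

Write g(x) = ax^2 + bx + c. Substituting each data point gives a linear system:
  4a - 2b + c = -18
  c = -4
  36a + 6b + c = -154
Solving the system yields a = -4, b = -1, c = -4.
So g(x) = -4x^2 - x - 4.
Check: g(0) = -4. ✓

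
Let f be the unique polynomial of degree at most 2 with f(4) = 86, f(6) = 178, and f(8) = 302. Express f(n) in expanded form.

Write f(n) = an^2 + bn + c. Substituting each data point gives a linear system:
  16a + 4b + c = 86
  36a + 6b + c = 178
  64a + 8b + c = 302
Solving the system yields a = 4, b = 6, c = -2.
So f(n) = 4n^2 + 6n - 2.
Check: f(4) = 86. ✓

f(n) = 4n^2 + 6n - 2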